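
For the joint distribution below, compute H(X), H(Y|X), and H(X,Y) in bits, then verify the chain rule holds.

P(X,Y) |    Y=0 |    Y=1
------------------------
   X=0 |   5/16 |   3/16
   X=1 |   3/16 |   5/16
H(X,Y) = 1.9544, H(X) = 1.0000, H(Y|X) = 0.9544 (all in bits)

Chain rule: H(X,Y) = H(X) + H(Y|X)

Left side — joint entropy directly:
H(X,Y) = -Σ p(x,y) log p(x,y) = 1.9544 bits

Right side — compute H(Y|X) from the conditional distributions:
P(X) = (1/2, 1/2), so H(X) = 1.0000 bits
H(Y|X) = Σ_x P(X=x) · H(Y|X=x):
  P(Y|X=0) = (5/8, 3/8), H(Y|X=0) = 0.9544, weight P(X=0) = 1/2
  P(Y|X=1) = (3/8, 5/8), H(Y|X=1) = 0.9544, weight P(X=1) = 1/2
H(Y|X) = 0.9544 bits

H(X) + H(Y|X) = 1.0000 + 0.9544 = 1.9544 bits

Both sides equal 1.9544 bits. ✓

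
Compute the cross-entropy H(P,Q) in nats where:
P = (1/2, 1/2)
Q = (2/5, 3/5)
0.7136 nats

Cross-entropy: H(P,Q) = -Σ p(x) log q(x)

Alternatively: H(P,Q) = H(P) + D_KL(P||Q)
H(P) = 0.6931 nats
D_KL(P||Q) = 0.0204 nats

H(P,Q) = 0.6931 + 0.0204 = 0.7136 nats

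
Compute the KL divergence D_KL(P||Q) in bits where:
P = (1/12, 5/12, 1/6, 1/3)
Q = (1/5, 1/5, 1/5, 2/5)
0.2044 bits

KL divergence: D_KL(P||Q) = Σ p(x) log(p(x)/q(x))

Computing term by term:
  x=0: 1/12 × log_2[(1/12)/(1/5)] = 1/12 × -1.2630 = -0.1053
  x=1: 5/12 × log_2[(5/12)/(1/5)] = 5/12 × 1.0589 = 0.4412
  x=2: 1/6 × log_2[(1/6)/(1/5)] = 1/6 × -0.2630 = -0.0438
  x=3: 1/3 × log_2[(1/3)/(2/5)] = 1/3 × -0.2630 = -0.0877

D_KL(P||Q) = 0.2044 bits

Note: KL divergence is always non-negative and equals 0 iff P = Q.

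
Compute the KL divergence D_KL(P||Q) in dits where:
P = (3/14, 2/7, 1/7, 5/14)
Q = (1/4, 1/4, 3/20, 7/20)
0.0023 dits

KL divergence: D_KL(P||Q) = Σ p(x) log(p(x)/q(x))

Computing term by term:
  x=0: 3/14 × log_10[(3/14)/(1/4)] = 3/14 × -0.0669 = -0.0143
  x=1: 2/7 × log_10[(2/7)/(1/4)] = 2/7 × 0.0580 = 0.0166
  x=2: 1/7 × log_10[(1/7)/(3/20)] = 1/7 × -0.0212 = -0.0030
  x=3: 5/14 × log_10[(5/14)/(7/20)] = 5/14 × 0.0088 = 0.0031

D_KL(P||Q) = 0.0023 dits

Note: KL divergence is always non-negative and equals 0 iff P = Q.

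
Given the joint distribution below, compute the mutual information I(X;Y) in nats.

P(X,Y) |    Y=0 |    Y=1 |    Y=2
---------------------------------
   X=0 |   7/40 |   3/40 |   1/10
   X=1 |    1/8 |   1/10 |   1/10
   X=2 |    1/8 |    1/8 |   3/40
0.0137 nats

Mutual information: I(X;Y) = H(X) + H(Y) - H(X,Y)

Marginals:
P(X) = (7/20, 13/40, 13/40), H(X) = 1.0980 nats
P(Y) = (17/40, 3/10, 11/40), H(Y) = 1.0799 nats

Joint entropy: H(X,Y) = 2.1641 nats

I(X;Y) = 1.0980 + 1.0799 - 2.1641 = 0.0137 nats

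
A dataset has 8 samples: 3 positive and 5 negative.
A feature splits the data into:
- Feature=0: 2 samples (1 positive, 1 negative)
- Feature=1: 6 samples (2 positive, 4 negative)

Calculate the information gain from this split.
0.0157 bits

Information Gain = H(Y) - H(Y|Feature)

Before split:
P(positive) = 3/8 = 0.3750
H(Y) = 0.9544 bits

After split:
Feature=0: H = 1.0000 bits (weight = 2/8)
Feature=1: H = 0.9183 bits (weight = 6/8)
H(Y|Feature) = (2/8)×1.0000 + (6/8)×0.9183 = 0.9387 bits

Information Gain = 0.9544 - 0.9387 = 0.0157 bits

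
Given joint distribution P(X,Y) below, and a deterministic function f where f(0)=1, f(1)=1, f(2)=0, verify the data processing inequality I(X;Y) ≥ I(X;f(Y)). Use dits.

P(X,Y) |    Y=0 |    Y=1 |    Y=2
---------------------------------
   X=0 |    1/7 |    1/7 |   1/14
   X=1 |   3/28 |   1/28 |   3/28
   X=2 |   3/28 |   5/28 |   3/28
I(X;Y) = 0.0201, I(X;f(Y)) = 0.0081, inequality holds: 0.0201 ≥ 0.0081

Data Processing Inequality: For any Markov chain X → Y → Z, we have I(X;Y) ≥ I(X;Z).

Here Z = f(Y) is a deterministic function of Y, forming X → Y → Z.

Original I(X;Y) = 0.0201 dits

After applying f:
P(X,Z) where Z=f(Y):
- P(X,Z=0) = P(X,Y=2)
- P(X,Z=1) = P(X,Y=0) + P(X,Y=1)

I(X;Z) = I(X;f(Y)) = 0.0081 dits

Verification: 0.0201 ≥ 0.0081 ✓

Information cannot be created by processing; the function f can only lose information about X.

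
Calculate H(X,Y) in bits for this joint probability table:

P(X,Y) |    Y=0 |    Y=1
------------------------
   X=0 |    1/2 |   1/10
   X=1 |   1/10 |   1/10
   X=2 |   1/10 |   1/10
2.1610 bits

Joint entropy is H(X,Y) = -Σ_{x,y} p(x,y) log p(x,y).

Summing over all non-zero entries:
H(X,Y) = -[1/2·log_2(1/2) + 1/10·log_2(1/10) + 1/10·log_2(1/10) + 1/10·log_2(1/10) + 1/10·log_2(1/10) + 1/10·log_2(1/10)]
H(X,Y) = 2.1610 bits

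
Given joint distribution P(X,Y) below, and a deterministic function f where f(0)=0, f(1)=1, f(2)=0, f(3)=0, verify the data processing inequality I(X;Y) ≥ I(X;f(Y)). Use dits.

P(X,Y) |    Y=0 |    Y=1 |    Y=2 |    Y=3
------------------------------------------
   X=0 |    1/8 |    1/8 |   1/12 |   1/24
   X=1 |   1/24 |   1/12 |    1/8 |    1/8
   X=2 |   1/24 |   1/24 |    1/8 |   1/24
I(X;Y) = 0.0316, I(X;f(Y)) = 0.0054, inequality holds: 0.0316 ≥ 0.0054

Data Processing Inequality: For any Markov chain X → Y → Z, we have I(X;Y) ≥ I(X;Z).

Here Z = f(Y) is a deterministic function of Y, forming X → Y → Z.

Original I(X;Y) = 0.0316 dits

After applying f:
P(X,Z) where Z=f(Y):
- P(X,Z=0) = P(X,Y=0) + P(X,Y=2) + P(X,Y=3)
- P(X,Z=1) = P(X,Y=1)

I(X;Z) = I(X;f(Y)) = 0.0054 dits

Verification: 0.0316 ≥ 0.0054 ✓

Information cannot be created by processing; the function f can only lose information about X.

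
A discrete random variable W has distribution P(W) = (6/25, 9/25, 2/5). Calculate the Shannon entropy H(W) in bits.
1.5535 bits

Shannon entropy is H(X) = -Σ p(x) log p(x).

For P = (6/25, 9/25, 2/5):
H = -6/25 × log_2(6/25) -9/25 × log_2(9/25) -2/5 × log_2(2/5)
H = 1.5535 bits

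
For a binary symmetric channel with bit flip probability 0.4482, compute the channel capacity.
0.0078 bits

For a binary symmetric channel (BSC) with error probability p:
Capacity C = 1 - H(p) bits per symbol

where H(p) = -p log₂(p) - (1-p) log₂(1-p) is the binary entropy function.

H(0.4482) = 0.9922 bits
C = 1 - 0.9922 = 0.0078 bits per symbol

This means we can reliably transmit up to 0.0078 bits of information per channel use.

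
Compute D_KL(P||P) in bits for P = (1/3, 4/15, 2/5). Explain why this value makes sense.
0.0000 bits

KL divergence satisfies the Gibbs inequality: D_KL(P||Q) ≥ 0 for all distributions P, Q.

D_KL(P||Q) = Σ p(x) log(p(x)/q(x))
Each term is p(x) × log_2(p(x)/p(x)) = p(x) × log_2(1) = 0, so the sum is 0.
D_KL(P||Q) = 0.0000 bits

When P = Q, the KL divergence is exactly 0, as there is no 'divergence' between identical distributions.

This non-negativity is a fundamental property: relative entropy cannot be negative because it measures how different Q is from P.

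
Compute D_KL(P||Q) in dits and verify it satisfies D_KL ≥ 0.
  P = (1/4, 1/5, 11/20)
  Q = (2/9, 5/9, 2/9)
0.1405 dits

KL divergence satisfies the Gibbs inequality: D_KL(P||Q) ≥ 0 for all distributions P, Q.

D_KL(P||Q) = Σ p(x) log(p(x)/q(x))
Term by term:
  x=0: 1/4 × log_10[(1/4)/(2/9)] = 0.0128
  x=1: 1/5 × log_10[(1/5)/(5/9)] = -0.0887
  x=2: 11/20 × log_10[(11/20)/(2/9)] = 0.2165
D_KL(P||Q) = 0.1405 dits

D_KL(P||Q) = 0.1405 ≥ 0 ✓

This non-negativity is a fundamental property: relative entropy cannot be negative because it measures how different Q is from P.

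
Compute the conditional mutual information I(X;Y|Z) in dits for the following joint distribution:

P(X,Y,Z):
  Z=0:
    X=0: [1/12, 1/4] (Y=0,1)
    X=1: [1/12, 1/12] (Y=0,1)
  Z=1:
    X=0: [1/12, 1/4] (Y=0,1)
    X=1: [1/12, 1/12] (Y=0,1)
0.0133 dits

Conditional mutual information: I(X;Y|Z) = H(X|Z) + H(Y|Z) - H(X,Y|Z)

H(Z) = 0.3010
H(X,Z) = 0.5775 → H(X|Z) = 0.2764
H(Y,Z) = 0.5775 → H(Y|Z) = 0.2764
H(X,Y,Z) = 0.8406 → H(X,Y|Z) = 0.5396

I(X;Y|Z) = 0.2764 + 0.2764 - 0.5396 = 0.0133 dits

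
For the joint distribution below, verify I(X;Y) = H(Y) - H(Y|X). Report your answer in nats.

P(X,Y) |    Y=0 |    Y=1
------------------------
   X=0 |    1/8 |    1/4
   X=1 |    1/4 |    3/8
I(X;Y) = 0.0022 nats

Mutual information has multiple equivalent forms:
- I(X;Y) = H(X) - H(X|Y)
- I(X;Y) = H(Y) - H(Y|X)
- I(X;Y) = H(X) + H(Y) - H(X,Y)

Computing all quantities:
H(X) = 0.6616, H(Y) = 0.6616, H(X,Y) = 1.3209
H(X|Y) = 0.6593, H(Y|X) = 0.6593

Verification:
H(X) - H(X|Y) = 0.6616 - 0.6593 = 0.0022
H(Y) - H(Y|X) = 0.6616 - 0.6593 = 0.0022
H(X) + H(Y) - H(X,Y) = 0.6616 + 0.6616 - 1.3209 = 0.0022

All forms give I(X;Y) = 0.0022 nats. ✓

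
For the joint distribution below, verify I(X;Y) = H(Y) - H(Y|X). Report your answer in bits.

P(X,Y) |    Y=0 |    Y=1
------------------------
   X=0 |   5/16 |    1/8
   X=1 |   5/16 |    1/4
I(X;Y) = 0.0193 bits

Mutual information has multiple equivalent forms:
- I(X;Y) = H(X) - H(X|Y)
- I(X;Y) = H(Y) - H(Y|X)
- I(X;Y) = H(X) + H(Y) - H(X,Y)

Computing all quantities:
H(X) = 0.9887, H(Y) = 0.9544, H(X,Y) = 1.9238
H(X|Y) = 0.9694, H(Y|X) = 0.9351

Verification:
H(X) - H(X|Y) = 0.9887 - 0.9694 = 0.0193
H(Y) - H(Y|X) = 0.9544 - 0.9351 = 0.0193
H(X) + H(Y) - H(X,Y) = 0.9887 + 0.9544 - 1.9238 = 0.0193

All forms give I(X;Y) = 0.0193 bits. ✓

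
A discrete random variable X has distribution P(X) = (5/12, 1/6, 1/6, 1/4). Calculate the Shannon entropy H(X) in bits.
1.8879 bits

Shannon entropy is H(X) = -Σ p(x) log p(x).

For P = (5/12, 1/6, 1/6, 1/4):
H = -5/12 × log_2(5/12) -1/6 × log_2(1/6) -1/6 × log_2(1/6) -1/4 × log_2(1/4)
H = 1.8879 bits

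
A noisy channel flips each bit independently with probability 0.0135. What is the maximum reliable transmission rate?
0.8968 bits

For a binary symmetric channel (BSC) with error probability p:
Capacity C = 1 - H(p) bits per symbol

where H(p) = -p log₂(p) - (1-p) log₂(1-p) is the binary entropy function.

H(0.0135) = 0.1032 bits
C = 1 - 0.1032 = 0.8968 bits per symbol

This means we can reliably transmit up to 0.8968 bits of information per channel use.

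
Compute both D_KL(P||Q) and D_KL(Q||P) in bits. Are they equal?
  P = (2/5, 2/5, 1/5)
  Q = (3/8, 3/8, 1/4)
D_KL(P||Q) = 0.0101, D_KL(Q||P) = 0.0106

KL divergence is not symmetric: D_KL(P||Q) ≠ D_KL(Q||P) in general.

D_KL(P||Q) = 0.0101 bits
D_KL(Q||P) = 0.0106 bits

No, they are not equal!

This asymmetry is why KL divergence is not a true distance metric.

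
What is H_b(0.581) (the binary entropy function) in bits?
0.9810 bits

The binary entropy function is:
H(p) = -p log(p) - (1-p) log(1-p)

H(0.581) = -0.581 × log_2(0.581) - 0.419 × log_2(0.419)
H(0.581) = 0.9810 bits

Note: Binary entropy is maximized at p=0.5 (H=1 bit) and minimized at p=0 or p=1 (H=0).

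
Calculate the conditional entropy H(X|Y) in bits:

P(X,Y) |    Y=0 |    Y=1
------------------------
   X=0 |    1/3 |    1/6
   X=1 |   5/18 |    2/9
0.9906 bits

Using the chain rule: H(X|Y) = H(X,Y) - H(Y)

First, compute H(X,Y) = 1.9547 bits

Marginal P(Y) = (11/18, 7/18)
H(Y) = 0.9641 bits

H(X|Y) = H(X,Y) - H(Y) = 1.9547 - 0.9641 = 0.9906 bits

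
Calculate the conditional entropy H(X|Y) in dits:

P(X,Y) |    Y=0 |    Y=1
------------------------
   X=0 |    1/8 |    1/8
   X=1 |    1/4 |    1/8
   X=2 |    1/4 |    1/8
0.4653 dits

Using the chain rule: H(X|Y) = H(X,Y) - H(Y)

First, compute H(X,Y) = 0.7526 dits

Marginal P(Y) = (5/8, 3/8)
H(Y) = 0.2873 dits

H(X|Y) = H(X,Y) - H(Y) = 0.7526 - 0.2873 = 0.4653 dits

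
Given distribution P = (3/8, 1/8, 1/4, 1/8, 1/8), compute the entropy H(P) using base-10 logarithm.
0.6489 dits

Shannon entropy is H(X) = -Σ p(x) log p(x).

For P = (3/8, 1/8, 1/4, 1/8, 1/8):
H = -3/8 × log_10(3/8) -1/8 × log_10(1/8) -1/4 × log_10(1/4) -1/8 × log_10(1/8) -1/8 × log_10(1/8)
H = 0.6489 dits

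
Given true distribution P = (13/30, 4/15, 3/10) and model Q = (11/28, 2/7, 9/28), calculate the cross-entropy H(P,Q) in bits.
1.5573 bits

Cross-entropy: H(P,Q) = -Σ p(x) log q(x)

Alternatively: H(P,Q) = H(P) + D_KL(P||Q)
H(P) = 1.5524 bits
D_KL(P||Q) = 0.0049 bits

H(P,Q) = 1.5524 + 0.0049 = 1.5573 bits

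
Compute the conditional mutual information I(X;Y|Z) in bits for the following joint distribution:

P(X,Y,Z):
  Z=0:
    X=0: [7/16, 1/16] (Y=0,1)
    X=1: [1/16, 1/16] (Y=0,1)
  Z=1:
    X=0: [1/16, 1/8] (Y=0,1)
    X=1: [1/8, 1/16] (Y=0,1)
0.0851 bits

Conditional mutual information: I(X;Y|Z) = H(X|Z) + H(Y|Z) - H(X,Y|Z)

H(Z) = 0.9544
H(X,Z) = 1.7806 → H(X|Z) = 0.8262
H(Y,Z) = 1.7806 → H(Y|Z) = 0.8262
H(X,Y,Z) = 2.5218 → H(X,Y|Z) = 1.5673

I(X;Y|Z) = 0.8262 + 0.8262 - 1.5673 = 0.0851 bits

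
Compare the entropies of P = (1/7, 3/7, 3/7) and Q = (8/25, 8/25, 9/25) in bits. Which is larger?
Q

Computing entropies in bits:
H(P) = 1.4488
H(Q) = 1.5827

Distribution Q has higher entropy.

Intuition: The distribution closer to uniform (more spread out) has higher entropy.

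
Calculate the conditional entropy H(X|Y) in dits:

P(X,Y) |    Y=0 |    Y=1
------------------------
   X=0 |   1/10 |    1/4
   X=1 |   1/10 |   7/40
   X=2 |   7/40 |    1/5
0.4679 dits

Using the chain rule: H(X|Y) = H(X,Y) - H(Y)

First, compute H(X,Y) = 0.7552 dits

Marginal P(Y) = (3/8, 5/8)
H(Y) = 0.2873 dits

H(X|Y) = H(X,Y) - H(Y) = 0.7552 - 0.2873 = 0.4679 dits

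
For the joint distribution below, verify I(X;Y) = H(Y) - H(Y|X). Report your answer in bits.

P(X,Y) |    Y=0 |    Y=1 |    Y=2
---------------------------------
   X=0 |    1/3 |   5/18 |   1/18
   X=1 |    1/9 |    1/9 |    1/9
I(X;Y) = 0.0690 bits

Mutual information has multiple equivalent forms:
- I(X;Y) = H(X) - H(X|Y)
- I(X;Y) = H(Y) - H(Y|X)
- I(X;Y) = H(X) + H(Y) - H(X,Y)

Computing all quantities:
H(X) = 0.9183, H(Y) = 1.4807, H(X,Y) = 2.3300
H(X|Y) = 0.8493, H(Y|X) = 1.4117

Verification:
H(X) - H(X|Y) = 0.9183 - 0.8493 = 0.0690
H(Y) - H(Y|X) = 1.4807 - 1.4117 = 0.0690
H(X) + H(Y) - H(X,Y) = 0.9183 + 1.4807 - 2.3300 = 0.0690

All forms give I(X;Y) = 0.0690 bits. ✓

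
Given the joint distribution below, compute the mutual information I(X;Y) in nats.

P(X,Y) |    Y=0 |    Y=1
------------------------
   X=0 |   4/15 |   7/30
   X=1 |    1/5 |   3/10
0.0090 nats

Mutual information: I(X;Y) = H(X) + H(Y) - H(X,Y)

Marginals:
P(X) = (1/2, 1/2), H(X) = 0.6931 nats
P(Y) = (7/15, 8/15), H(Y) = 0.6909 nats

Joint entropy: H(X,Y) = 1.3751 nats

I(X;Y) = 0.6931 + 0.6909 - 1.3751 = 0.0090 nats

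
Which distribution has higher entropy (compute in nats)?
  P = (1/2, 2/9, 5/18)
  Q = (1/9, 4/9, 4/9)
P

Computing entropies in nats:
H(P) = 1.0366
H(Q) = 0.9650

Distribution P has higher entropy.

Intuition: The distribution closer to uniform (more spread out) has higher entropy.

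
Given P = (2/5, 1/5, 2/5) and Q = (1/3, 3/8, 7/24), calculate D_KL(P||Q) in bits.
0.1061 bits

KL divergence: D_KL(P||Q) = Σ p(x) log(p(x)/q(x))

Computing term by term:
  x=0: 2/5 × log_2[(2/5)/(1/3)] = 2/5 × 0.2630 = 0.1052
  x=1: 1/5 × log_2[(1/5)/(3/8)] = 1/5 × -0.9069 = -0.1814
  x=2: 2/5 × log_2[(2/5)/(7/24)] = 2/5 × 0.4557 = 0.1823

D_KL(P||Q) = 0.1061 bits

Note: KL divergence is always non-negative and equals 0 iff P = Q.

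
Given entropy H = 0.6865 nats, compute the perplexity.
1.9867

Perplexity is e^H (or exp(H) for natural log).

H = 0.6865 nats
Perplexity = e^0.6865 = 1.9867

Interpretation: The model's uncertainty is equivalent to choosing uniformly among 2.0 options.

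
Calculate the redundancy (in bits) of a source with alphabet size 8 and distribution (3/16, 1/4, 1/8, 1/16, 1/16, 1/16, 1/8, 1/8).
0.1722 bits

Redundancy measures how far a source is from maximum entropy:
R = H_max - H(X)

Maximum entropy for 8 symbols: H_max = log_2(8) = 3.0000 bits
Actual entropy: H(X) = 2.8278 bits
Redundancy: R = 3.0000 - 2.8278 = 0.1722 bits

This redundancy represents potential for compression: the source could be compressed by 0.1722 bits per symbol.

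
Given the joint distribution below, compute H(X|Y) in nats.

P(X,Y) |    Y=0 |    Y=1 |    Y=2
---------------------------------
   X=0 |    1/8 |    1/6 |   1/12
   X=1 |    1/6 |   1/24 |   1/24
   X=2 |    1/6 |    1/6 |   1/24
1.0348 nats

Using the chain rule: H(X|Y) = H(X,Y) - H(Y)

First, compute H(X,Y) = 2.0588 nats

Marginal P(Y) = (11/24, 3/8, 1/6)
H(Y) = 1.0240 nats

H(X|Y) = H(X,Y) - H(Y) = 2.0588 - 1.0240 = 1.0348 nats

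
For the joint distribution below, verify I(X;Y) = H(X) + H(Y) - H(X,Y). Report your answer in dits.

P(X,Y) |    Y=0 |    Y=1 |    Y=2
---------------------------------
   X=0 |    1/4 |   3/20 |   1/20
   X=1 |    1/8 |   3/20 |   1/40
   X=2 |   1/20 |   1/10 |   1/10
I(X;Y) = 0.0323 dits

Mutual information has multiple equivalent forms:
- I(X;Y) = H(X) - H(X|Y)
- I(X;Y) = H(Y) - H(Y|X)
- I(X;Y) = H(X) + H(Y) - H(X,Y)

Computing all quantities:
H(X) = 0.4634, H(Y) = 0.4496, H(X,Y) = 0.8807
H(X|Y) = 0.4311, H(Y|X) = 0.4173

Verification:
H(X) - H(X|Y) = 0.4634 - 0.4311 = 0.0323
H(Y) - H(Y|X) = 0.4496 - 0.4173 = 0.0323
H(X) + H(Y) - H(X,Y) = 0.4634 + 0.4496 - 0.8807 = 0.0323

All forms give I(X;Y) = 0.0323 dits. ✓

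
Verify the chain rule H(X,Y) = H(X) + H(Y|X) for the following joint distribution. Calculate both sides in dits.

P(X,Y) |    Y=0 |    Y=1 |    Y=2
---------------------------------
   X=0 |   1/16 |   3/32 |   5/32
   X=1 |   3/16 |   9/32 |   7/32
H(X,Y) = 0.7332, H(X) = 0.2697, H(Y|X) = 0.4635 (all in dits)

Chain rule: H(X,Y) = H(X) + H(Y|X)

Left side — joint entropy directly:
H(X,Y) = -Σ p(x,y) log p(x,y) = 0.7332 dits

Right side — compute H(Y|X) from the conditional distributions:
P(X) = (5/16, 11/16), so H(X) = 0.2697 dits
H(Y|X) = Σ_x P(X=x) · H(Y|X=x):
  P(Y|X=0) = (1/5, 3/10, 1/2), H(Y|X=0) = 0.4472, weight P(X=0) = 5/16
  P(Y|X=1) = (3/11, 9/22, 7/22), H(Y|X=1) = 0.4709, weight P(X=1) = 11/16
H(Y|X) = 0.4635 dits

H(X) + H(Y|X) = 0.2697 + 0.4635 = 0.7332 dits

Both sides equal 0.7332 dits. ✓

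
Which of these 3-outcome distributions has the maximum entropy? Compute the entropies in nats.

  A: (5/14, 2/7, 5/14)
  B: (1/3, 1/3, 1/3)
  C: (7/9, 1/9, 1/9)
B

For a discrete distribution over n outcomes, entropy is maximized by the uniform distribution.

Computing entropies:
H(A) = 1.0934 nats
H(B) = 1.0986 nats
H(C) = 0.6837 nats

The uniform distribution (where all probabilities equal 1/3) achieves the maximum entropy of log_e(3) = 1.0986 nats.

Distribution B has the highest entropy.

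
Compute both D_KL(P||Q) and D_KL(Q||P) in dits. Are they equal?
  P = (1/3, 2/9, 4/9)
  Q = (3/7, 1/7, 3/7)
D_KL(P||Q) = 0.0133, D_KL(Q||P) = 0.0126

KL divergence is not symmetric: D_KL(P||Q) ≠ D_KL(Q||P) in general.

D_KL(P||Q) = 0.0133 dits
D_KL(Q||P) = 0.0126 dits

No, they are not equal!

This asymmetry is why KL divergence is not a true distance metric.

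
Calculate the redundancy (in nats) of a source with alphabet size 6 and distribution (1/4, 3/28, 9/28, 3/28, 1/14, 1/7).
0.1353 nats

Redundancy measures how far a source is from maximum entropy:
R = H_max - H(X)

Maximum entropy for 6 symbols: H_max = log_e(6) = 1.7918 nats
Actual entropy: H(X) = 1.6565 nats
Redundancy: R = 1.7918 - 1.6565 = 0.1353 nats

This redundancy represents potential for compression: the source could be compressed by 0.1353 nats per symbol.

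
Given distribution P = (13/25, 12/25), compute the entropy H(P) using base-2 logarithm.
0.9988 bits

Shannon entropy is H(X) = -Σ p(x) log p(x).

For P = (13/25, 12/25):
H = -13/25 × log_2(13/25) -12/25 × log_2(12/25)
H = 0.9988 bits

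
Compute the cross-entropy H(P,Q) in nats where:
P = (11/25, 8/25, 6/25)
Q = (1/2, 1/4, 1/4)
1.0813 nats

Cross-entropy: H(P,Q) = -Σ p(x) log q(x)

Alternatively: H(P,Q) = H(P) + D_KL(P||Q)
H(P) = 1.0684 nats
D_KL(P||Q) = 0.0130 nats

H(P,Q) = 1.0684 + 0.0130 = 1.0813 nats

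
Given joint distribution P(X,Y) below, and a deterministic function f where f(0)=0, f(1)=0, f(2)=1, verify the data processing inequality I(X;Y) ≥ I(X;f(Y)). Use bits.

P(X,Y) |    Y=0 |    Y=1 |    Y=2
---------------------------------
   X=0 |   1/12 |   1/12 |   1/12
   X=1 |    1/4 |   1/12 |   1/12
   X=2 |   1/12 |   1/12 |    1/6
I(X;Y) = 0.0871, I(X;f(Y)) = 0.0546, inequality holds: 0.0871 ≥ 0.0546

Data Processing Inequality: For any Markov chain X → Y → Z, we have I(X;Y) ≥ I(X;Z).

Here Z = f(Y) is a deterministic function of Y, forming X → Y → Z.

Original I(X;Y) = 0.0871 bits

After applying f:
P(X,Z) where Z=f(Y):
- P(X,Z=0) = P(X,Y=0) + P(X,Y=1)
- P(X,Z=1) = P(X,Y=2)

I(X;Z) = I(X;f(Y)) = 0.0546 bits

Verification: 0.0871 ≥ 0.0546 ✓

Information cannot be created by processing; the function f can only lose information about X.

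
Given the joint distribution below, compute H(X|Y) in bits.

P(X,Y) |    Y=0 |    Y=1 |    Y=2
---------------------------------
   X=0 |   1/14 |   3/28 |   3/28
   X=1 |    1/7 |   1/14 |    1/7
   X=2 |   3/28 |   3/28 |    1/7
1.5558 bits

Using the chain rule: H(X|Y) = H(X,Y) - H(Y)

First, compute H(X,Y) = 3.1281 bits

Marginal P(Y) = (9/28, 2/7, 11/28)
H(Y) = 1.5722 bits

H(X|Y) = H(X,Y) - H(Y) = 3.1281 - 1.5722 = 1.5558 bits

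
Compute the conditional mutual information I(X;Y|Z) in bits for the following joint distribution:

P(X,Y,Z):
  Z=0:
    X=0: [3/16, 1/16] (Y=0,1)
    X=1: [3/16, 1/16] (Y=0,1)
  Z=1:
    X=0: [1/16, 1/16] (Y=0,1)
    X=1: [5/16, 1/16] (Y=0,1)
0.0369 bits

Conditional mutual information: I(X;Y|Z) = H(X|Z) + H(Y|Z) - H(X,Y|Z)

H(Z) = 1.0000
H(X,Z) = 1.9056 → H(X|Z) = 0.9056
H(Y,Z) = 1.8113 → H(Y|Z) = 0.8113
H(X,Y,Z) = 2.6800 → H(X,Y|Z) = 1.6800

I(X;Y|Z) = 0.9056 + 0.8113 - 1.6800 = 0.0369 bits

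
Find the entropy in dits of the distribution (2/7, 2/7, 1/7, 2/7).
0.5871 dits

Shannon entropy is H(X) = -Σ p(x) log p(x).

For P = (2/7, 2/7, 1/7, 2/7):
H = -2/7 × log_10(2/7) -2/7 × log_10(2/7) -1/7 × log_10(1/7) -2/7 × log_10(2/7)
H = 0.5871 dits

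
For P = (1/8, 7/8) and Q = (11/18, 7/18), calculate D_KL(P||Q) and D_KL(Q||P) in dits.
D_KL(P||Q) = 0.2220, D_KL(Q||P) = 0.2842

KL divergence is not symmetric: D_KL(P||Q) ≠ D_KL(Q||P) in general.

D_KL(P||Q) = 0.2220 dits
D_KL(Q||P) = 0.2842 dits

No, they are not equal!

This asymmetry is why KL divergence is not a true distance metric.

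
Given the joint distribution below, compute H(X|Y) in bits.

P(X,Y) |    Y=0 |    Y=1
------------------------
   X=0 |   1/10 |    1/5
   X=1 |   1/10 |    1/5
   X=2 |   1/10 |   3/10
1.5651 bits

Using the chain rule: H(X|Y) = H(X,Y) - H(Y)

First, compute H(X,Y) = 2.4464 bits

Marginal P(Y) = (3/10, 7/10)
H(Y) = 0.8813 bits

H(X|Y) = H(X,Y) - H(Y) = 2.4464 - 0.8813 = 1.5651 bits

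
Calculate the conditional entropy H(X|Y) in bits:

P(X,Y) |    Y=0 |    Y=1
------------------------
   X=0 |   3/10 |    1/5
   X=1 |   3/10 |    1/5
1.0000 bits

Using the chain rule: H(X|Y) = H(X,Y) - H(Y)

First, compute H(X,Y) = 1.9710 bits

Marginal P(Y) = (3/5, 2/5)
H(Y) = 0.9710 bits

H(X|Y) = H(X,Y) - H(Y) = 1.9710 - 0.9710 = 1.0000 bits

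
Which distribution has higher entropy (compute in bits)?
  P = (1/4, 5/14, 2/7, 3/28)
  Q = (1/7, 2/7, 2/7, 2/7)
Q

Computing entropies in bits:
H(P) = 1.8922
H(Q) = 1.9502

Distribution Q has higher entropy.

Intuition: The distribution closer to uniform (more spread out) has higher entropy.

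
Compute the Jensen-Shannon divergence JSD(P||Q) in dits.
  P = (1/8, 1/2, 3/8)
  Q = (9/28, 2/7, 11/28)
0.0162 dits

Jensen-Shannon divergence is:
JSD(P||Q) = 0.5 × D_KL(P||M) + 0.5 × D_KL(Q||M)
where M = 0.5 × (P + Q) is the mixture distribution.

M = 0.5 × (1/8, 1/2, 3/8) + 0.5 × (9/28, 2/7, 11/28) = (0.223214, 11/28, 0.383929)

D_KL(P||M) = 0.0171 dits
D_KL(Q||M) = 0.0153 dits

JSD(P||Q) = 0.5 × 0.0171 + 0.5 × 0.0153 = 0.0162 dits

Unlike KL divergence, JSD is symmetric and bounded: 0 ≤ JSD ≤ log(2).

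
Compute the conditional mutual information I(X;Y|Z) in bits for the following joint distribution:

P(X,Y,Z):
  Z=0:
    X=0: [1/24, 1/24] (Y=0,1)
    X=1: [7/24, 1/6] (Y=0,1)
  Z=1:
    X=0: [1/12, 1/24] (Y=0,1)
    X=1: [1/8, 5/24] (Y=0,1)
0.0266 bits

Conditional mutual information: I(X;Y|Z) = H(X|Z) + H(Y|Z) - H(X,Y|Z)

H(Z) = 0.9950
H(X,Z) = 1.7179 → H(X|Z) = 0.7230
H(Y,Z) = 1.9713 → H(Y|Z) = 0.9763
H(X,Y,Z) = 2.6676 → H(X,Y|Z) = 1.6726

I(X;Y|Z) = 0.7230 + 0.9763 - 1.6726 = 0.0266 bits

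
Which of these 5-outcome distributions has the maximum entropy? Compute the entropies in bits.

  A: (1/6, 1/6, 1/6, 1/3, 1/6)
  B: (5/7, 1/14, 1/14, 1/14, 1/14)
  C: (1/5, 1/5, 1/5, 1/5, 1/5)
C

For a discrete distribution over n outcomes, entropy is maximized by the uniform distribution.

Computing entropies:
H(A) = 2.2516 bits
H(B) = 1.4345 bits
H(C) = 2.3219 bits

The uniform distribution (where all probabilities equal 1/5) achieves the maximum entropy of log_2(5) = 2.3219 bits.

Distribution C has the highest entropy.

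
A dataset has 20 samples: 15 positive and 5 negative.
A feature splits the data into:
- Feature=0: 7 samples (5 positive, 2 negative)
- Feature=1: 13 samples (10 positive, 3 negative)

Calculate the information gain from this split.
0.0026 bits

Information Gain = H(Y) - H(Y|Feature)

Before split:
P(positive) = 15/20 = 0.7500
H(Y) = 0.8113 bits

After split:
Feature=0: H = 0.8631 bits (weight = 7/20)
Feature=1: H = 0.7793 bits (weight = 13/20)
H(Y|Feature) = (7/20)×0.8631 + (13/20)×0.7793 = 0.8087 bits

Information Gain = 0.8113 - 0.8087 = 0.0026 bits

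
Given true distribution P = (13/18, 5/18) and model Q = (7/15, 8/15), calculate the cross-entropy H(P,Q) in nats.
0.7250 nats

Cross-entropy: H(P,Q) = -Σ p(x) log q(x)

Alternatively: H(P,Q) = H(P) + D_KL(P||Q)
H(P) = 0.5908 nats
D_KL(P||Q) = 0.1342 nats

H(P,Q) = 0.5908 + 0.1342 = 0.7250 nats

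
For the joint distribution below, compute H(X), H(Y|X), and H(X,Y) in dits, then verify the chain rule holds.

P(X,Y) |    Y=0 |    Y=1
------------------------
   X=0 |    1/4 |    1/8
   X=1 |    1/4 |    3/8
H(X,Y) = 0.5737, H(X) = 0.2873, H(Y|X) = 0.2863 (all in dits)

Chain rule: H(X,Y) = H(X) + H(Y|X)

Left side — joint entropy directly:
H(X,Y) = -Σ p(x,y) log p(x,y) = 0.5737 dits

Right side — compute H(Y|X) from the conditional distributions:
P(X) = (3/8, 5/8), so H(X) = 0.2873 dits
H(Y|X) = Σ_x P(X=x) · H(Y|X=x):
  P(Y|X=0) = (2/3, 1/3), H(Y|X=0) = 0.2764, weight P(X=0) = 3/8
  P(Y|X=1) = (2/5, 3/5), H(Y|X=1) = 0.2923, weight P(X=1) = 5/8
H(Y|X) = 0.2863 dits

H(X) + H(Y|X) = 0.2873 + 0.2863 = 0.5737 dits

Both sides equal 0.5737 dits. ✓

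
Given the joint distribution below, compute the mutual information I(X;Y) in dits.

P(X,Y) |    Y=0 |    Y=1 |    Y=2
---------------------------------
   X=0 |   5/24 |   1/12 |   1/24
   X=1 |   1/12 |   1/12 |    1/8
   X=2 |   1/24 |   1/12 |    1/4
0.0628 dits

Mutual information: I(X;Y) = H(X) + H(Y) - H(X,Y)

Marginals:
P(X) = (1/3, 7/24, 3/8), H(X) = 0.4749 dits
P(Y) = (1/3, 1/4, 5/12), H(Y) = 0.4680 dits

Joint entropy: H(X,Y) = 0.8801 dits

I(X;Y) = 0.4749 + 0.4680 - 0.8801 = 0.0628 dits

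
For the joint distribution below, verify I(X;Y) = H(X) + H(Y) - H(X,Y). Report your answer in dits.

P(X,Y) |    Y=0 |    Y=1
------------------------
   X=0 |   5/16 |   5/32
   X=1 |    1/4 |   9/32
I(X;Y) = 0.0085 dits

Mutual information has multiple equivalent forms:
- I(X;Y) = H(X) - H(X|Y)
- I(X;Y) = H(Y) - H(Y|X)
- I(X;Y) = H(X) + H(Y) - H(X,Y)

Computing all quantities:
H(X) = 0.3002, H(Y) = 0.2976, H(X,Y) = 0.5893
H(X|Y) = 0.2917, H(Y|X) = 0.2891

Verification:
H(X) - H(X|Y) = 0.3002 - 0.2917 = 0.0085
H(Y) - H(Y|X) = 0.2976 - 0.2891 = 0.0085
H(X) + H(Y) - H(X,Y) = 0.3002 + 0.2976 - 0.5893 = 0.0085

All forms give I(X;Y) = 0.0085 dits. ✓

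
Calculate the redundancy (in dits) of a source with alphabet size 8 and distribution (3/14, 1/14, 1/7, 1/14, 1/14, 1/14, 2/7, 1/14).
0.0742 dits

Redundancy measures how far a source is from maximum entropy:
R = H_max - H(X)

Maximum entropy for 8 symbols: H_max = log_10(8) = 0.9031 dits
Actual entropy: H(X) = 0.8289 dits
Redundancy: R = 0.9031 - 0.8289 = 0.0742 dits

This redundancy represents potential for compression: the source could be compressed by 0.0742 dits per symbol.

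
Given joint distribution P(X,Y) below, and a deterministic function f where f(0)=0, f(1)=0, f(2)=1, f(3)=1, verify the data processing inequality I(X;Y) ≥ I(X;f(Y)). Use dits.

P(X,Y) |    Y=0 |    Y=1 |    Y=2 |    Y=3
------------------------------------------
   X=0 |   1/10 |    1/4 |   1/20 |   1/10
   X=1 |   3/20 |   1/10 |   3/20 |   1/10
I(X;Y) = 0.0280, I(X;f(Y)) = 0.0091, inequality holds: 0.0280 ≥ 0.0091

Data Processing Inequality: For any Markov chain X → Y → Z, we have I(X;Y) ≥ I(X;Z).

Here Z = f(Y) is a deterministic function of Y, forming X → Y → Z.

Original I(X;Y) = 0.0280 dits

After applying f:
P(X,Z) where Z=f(Y):
- P(X,Z=0) = P(X,Y=0) + P(X,Y=1)
- P(X,Z=1) = P(X,Y=2) + P(X,Y=3)

I(X;Z) = I(X;f(Y)) = 0.0091 dits

Verification: 0.0280 ≥ 0.0091 ✓

Information cannot be created by processing; the function f can only lose information about X.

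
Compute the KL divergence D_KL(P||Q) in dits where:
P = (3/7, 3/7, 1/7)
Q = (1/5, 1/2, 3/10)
0.0671 dits

KL divergence: D_KL(P||Q) = Σ p(x) log(p(x)/q(x))

Computing term by term:
  x=0: 3/7 × log_10[(3/7)/(1/5)] = 3/7 × 0.3310 = 0.1419
  x=1: 3/7 × log_10[(3/7)/(1/2)] = 3/7 × -0.0669 = -0.0287
  x=2: 1/7 × log_10[(1/7)/(3/10)] = 1/7 × -0.3222 = -0.0460

D_KL(P||Q) = 0.0671 dits

Note: KL divergence is always non-negative and equals 0 iff P = Q.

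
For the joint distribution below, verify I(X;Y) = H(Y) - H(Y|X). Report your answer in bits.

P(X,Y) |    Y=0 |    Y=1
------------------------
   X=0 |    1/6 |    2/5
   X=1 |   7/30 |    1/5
I(X;Y) = 0.0442 bits

Mutual information has multiple equivalent forms:
- I(X;Y) = H(X) - H(X|Y)
- I(X;Y) = H(Y) - H(Y|X)
- I(X;Y) = H(X) + H(Y) - H(X,Y)

Computing all quantities:
H(X) = 0.9871, H(Y) = 0.9710, H(X,Y) = 1.9139
H(X|Y) = 0.9429, H(Y|X) = 0.9267

Verification:
H(X) - H(X|Y) = 0.9871 - 0.9429 = 0.0442
H(Y) - H(Y|X) = 0.9710 - 0.9267 = 0.0442
H(X) + H(Y) - H(X,Y) = 0.9871 + 0.9710 - 1.9139 = 0.0442

All forms give I(X;Y) = 0.0442 bits. ✓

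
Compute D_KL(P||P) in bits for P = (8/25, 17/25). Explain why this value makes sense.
0.0000 bits

KL divergence satisfies the Gibbs inequality: D_KL(P||Q) ≥ 0 for all distributions P, Q.

D_KL(P||Q) = Σ p(x) log(p(x)/q(x))
Each term is p(x) × log_2(p(x)/p(x)) = p(x) × log_2(1) = 0, so the sum is 0.
D_KL(P||Q) = 0.0000 bits

When P = Q, the KL divergence is exactly 0, as there is no 'divergence' between identical distributions.

This non-negativity is a fundamental property: relative entropy cannot be negative because it measures how different Q is from P.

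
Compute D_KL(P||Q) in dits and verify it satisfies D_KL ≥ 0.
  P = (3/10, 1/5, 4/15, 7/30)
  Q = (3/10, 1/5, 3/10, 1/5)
0.0020 dits

KL divergence satisfies the Gibbs inequality: D_KL(P||Q) ≥ 0 for all distributions P, Q.

D_KL(P||Q) = Σ p(x) log(p(x)/q(x))
Term by term:
  x=0: 3/10 × log_10[(3/10)/(3/10)] = 0.0000
  x=1: 1/5 × log_10[(1/5)/(1/5)] = 0.0000
  x=2: 4/15 × log_10[(4/15)/(3/10)] = -0.0136
  x=3: 7/30 × log_10[(7/30)/(1/5)] = 0.0156
D_KL(P||Q) = 0.0020 dits

D_KL(P||Q) = 0.0020 ≥ 0 ✓

This non-negativity is a fundamental property: relative entropy cannot be negative because it measures how different Q is from P.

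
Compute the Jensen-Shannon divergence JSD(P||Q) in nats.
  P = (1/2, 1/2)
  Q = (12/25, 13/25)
0.0002 nats

Jensen-Shannon divergence is:
JSD(P||Q) = 0.5 × D_KL(P||M) + 0.5 × D_KL(Q||M)
where M = 0.5 × (P + Q) is the mixture distribution.

M = 0.5 × (1/2, 1/2) + 0.5 × (12/25, 13/25) = (0.49, 0.51)

D_KL(P||M) = 0.0002 nats
D_KL(Q||M) = 0.0002 nats

JSD(P||Q) = 0.5 × 0.0002 + 0.5 × 0.0002 = 0.0002 nats

Unlike KL divergence, JSD is symmetric and bounded: 0 ≤ JSD ≤ log(2).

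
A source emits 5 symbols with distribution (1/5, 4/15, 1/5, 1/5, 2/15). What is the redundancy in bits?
0.0327 bits

Redundancy measures how far a source is from maximum entropy:
R = H_max - H(X)

Maximum entropy for 5 symbols: H_max = log_2(5) = 2.3219 bits
Actual entropy: H(X) = 2.2892 bits
Redundancy: R = 2.3219 - 2.2892 = 0.0327 bits

This redundancy represents potential for compression: the source could be compressed by 0.0327 bits per symbol.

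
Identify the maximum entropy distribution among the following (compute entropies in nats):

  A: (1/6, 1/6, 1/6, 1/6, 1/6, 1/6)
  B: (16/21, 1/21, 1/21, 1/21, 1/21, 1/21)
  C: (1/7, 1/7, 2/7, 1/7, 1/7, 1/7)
A

For a discrete distribution over n outcomes, entropy is maximized by the uniform distribution.

Computing entropies:
H(A) = 1.7918 nats
H(B) = 0.9321 nats
H(C) = 1.7479 nats

The uniform distribution (where all probabilities equal 1/6) achieves the maximum entropy of log_e(6) = 1.7918 nats.

Distribution A has the highest entropy.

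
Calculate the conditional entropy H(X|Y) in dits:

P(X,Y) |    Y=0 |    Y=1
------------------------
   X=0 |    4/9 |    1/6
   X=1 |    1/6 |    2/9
0.2709 dits

Using the chain rule: H(X|Y) = H(X,Y) - H(Y)

First, compute H(X,Y) = 0.5611 dits

Marginal P(Y) = (11/18, 7/18)
H(Y) = 0.2902 dits

H(X|Y) = H(X,Y) - H(Y) = 0.5611 - 0.2902 = 0.2709 dits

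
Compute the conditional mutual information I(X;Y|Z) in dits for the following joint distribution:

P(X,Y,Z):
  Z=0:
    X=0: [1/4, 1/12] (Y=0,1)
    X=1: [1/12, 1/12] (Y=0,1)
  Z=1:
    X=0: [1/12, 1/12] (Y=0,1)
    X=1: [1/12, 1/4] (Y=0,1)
0.0133 dits

Conditional mutual information: I(X;Y|Z) = H(X|Z) + H(Y|Z) - H(X,Y|Z)

H(Z) = 0.3010
H(X,Z) = 0.5775 → H(X|Z) = 0.2764
H(Y,Z) = 0.5775 → H(Y|Z) = 0.2764
H(X,Y,Z) = 0.8406 → H(X,Y|Z) = 0.5396

I(X;Y|Z) = 0.2764 + 0.2764 - 0.5396 = 0.0133 dits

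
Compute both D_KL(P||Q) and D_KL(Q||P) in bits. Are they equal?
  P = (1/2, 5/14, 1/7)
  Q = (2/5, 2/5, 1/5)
D_KL(P||Q) = 0.0332, D_KL(Q||P) = 0.0337

KL divergence is not symmetric: D_KL(P||Q) ≠ D_KL(Q||P) in general.

D_KL(P||Q) = 0.0332 bits
D_KL(Q||P) = 0.0337 bits

No, they are not equal!

This asymmetry is why KL divergence is not a true distance metric.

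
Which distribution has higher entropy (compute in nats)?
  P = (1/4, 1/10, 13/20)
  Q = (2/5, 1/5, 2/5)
Q

Computing entropies in nats:
H(P) = 0.8568
H(Q) = 1.0549

Distribution Q has higher entropy.

Intuition: The distribution closer to uniform (more spread out) has higher entropy.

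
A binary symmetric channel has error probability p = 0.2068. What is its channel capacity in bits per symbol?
0.2647 bits

For a binary symmetric channel (BSC) with error probability p:
Capacity C = 1 - H(p) bits per symbol

where H(p) = -p log₂(p) - (1-p) log₂(1-p) is the binary entropy function.

H(0.2068) = 0.7353 bits
C = 1 - 0.7353 = 0.2647 bits per symbol

This means we can reliably transmit up to 0.2647 bits of information per channel use.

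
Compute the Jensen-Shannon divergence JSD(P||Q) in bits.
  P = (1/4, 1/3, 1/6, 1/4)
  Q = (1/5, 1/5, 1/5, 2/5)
0.0279 bits

Jensen-Shannon divergence is:
JSD(P||Q) = 0.5 × D_KL(P||M) + 0.5 × D_KL(Q||M)
where M = 0.5 × (P + Q) is the mixture distribution.

M = 0.5 × (1/4, 1/3, 1/6, 1/4) + 0.5 × (1/5, 1/5, 1/5, 2/5) = (9/40, 4/15, 0.183333, 13/40)

D_KL(P||M) = 0.0278 bits
D_KL(Q||M) = 0.0279 bits

JSD(P||Q) = 0.5 × 0.0278 + 0.5 × 0.0279 = 0.0279 bits

Unlike KL divergence, JSD is symmetric and bounded: 0 ≤ JSD ≤ log(2).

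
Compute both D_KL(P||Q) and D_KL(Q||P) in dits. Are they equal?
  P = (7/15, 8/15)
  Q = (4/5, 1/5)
D_KL(P||Q) = 0.1179, D_KL(Q||P) = 0.1021

KL divergence is not symmetric: D_KL(P||Q) ≠ D_KL(Q||P) in general.

D_KL(P||Q) = 0.1179 dits
D_KL(Q||P) = 0.1021 dits

No, they are not equal!

This asymmetry is why KL divergence is not a true distance metric.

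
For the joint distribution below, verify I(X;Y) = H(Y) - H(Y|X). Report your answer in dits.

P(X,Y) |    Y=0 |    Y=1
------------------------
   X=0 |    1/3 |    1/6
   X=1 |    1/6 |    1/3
I(X;Y) = 0.0246 dits

Mutual information has multiple equivalent forms:
- I(X;Y) = H(X) - H(X|Y)
- I(X;Y) = H(Y) - H(Y|X)
- I(X;Y) = H(X) + H(Y) - H(X,Y)

Computing all quantities:
H(X) = 0.3010, H(Y) = 0.3010, H(X,Y) = 0.5775
H(X|Y) = 0.2764, H(Y|X) = 0.2764

Verification:
H(X) - H(X|Y) = 0.3010 - 0.2764 = 0.0246
H(Y) - H(Y|X) = 0.3010 - 0.2764 = 0.0246
H(X) + H(Y) - H(X,Y) = 0.3010 + 0.3010 - 0.5775 = 0.0246

All forms give I(X;Y) = 0.0246 dits. ✓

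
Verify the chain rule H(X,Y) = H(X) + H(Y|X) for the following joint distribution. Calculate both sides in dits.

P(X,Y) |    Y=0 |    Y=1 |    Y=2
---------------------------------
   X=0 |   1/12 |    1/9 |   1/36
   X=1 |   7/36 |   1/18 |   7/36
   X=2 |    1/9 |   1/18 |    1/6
H(X,Y) = 0.8910, H(X) = 0.4607, H(Y|X) = 0.4302 (all in dits)

Chain rule: H(X,Y) = H(X) + H(Y|X)

Left side — joint entropy directly:
H(X,Y) = -Σ p(x,y) log p(x,y) = 0.8910 dits

Right side — compute H(Y|X) from the conditional distributions:
P(X) = (2/9, 4/9, 1/3), so H(X) = 0.4607 dits
H(Y|X) = Σ_x P(X=x) · H(Y|X=x):
  P(Y|X=0) = (3/8, 1/2, 1/8), H(Y|X=0) = 0.4231, weight P(X=0) = 2/9
  P(Y|X=1) = (7/16, 1/8, 7/16), H(Y|X=1) = 0.4270, weight P(X=1) = 4/9
  P(Y|X=2) = (1/3, 1/6, 1/2), H(Y|X=2) = 0.4392, weight P(X=2) = 1/3
H(Y|X) = 0.4302 dits

H(X) + H(Y|X) = 0.4607 + 0.4302 = 0.8910 dits

Both sides equal 0.8910 dits. ✓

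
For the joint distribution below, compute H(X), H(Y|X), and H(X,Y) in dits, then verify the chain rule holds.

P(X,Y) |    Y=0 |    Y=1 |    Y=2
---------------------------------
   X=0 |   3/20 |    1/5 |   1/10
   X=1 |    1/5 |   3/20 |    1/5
H(X,Y) = 0.7666, H(X) = 0.2989, H(Y|X) = 0.4677 (all in dits)

Chain rule: H(X,Y) = H(X) + H(Y|X)

Left side — joint entropy directly:
H(X,Y) = -Σ p(x,y) log p(x,y) = 0.7666 dits

Right side — compute H(Y|X) from the conditional distributions:
P(X) = (9/20, 11/20), so H(X) = 0.2989 dits
H(Y|X) = Σ_x P(X=x) · H(Y|X=x):
  P(Y|X=0) = (1/3, 4/9, 2/9), H(Y|X=0) = 0.4607, weight P(X=0) = 9/20
  P(Y|X=1) = (4/11, 3/11, 4/11), H(Y|X=1) = 0.4734, weight P(X=1) = 11/20
H(Y|X) = 0.4677 dits

H(X) + H(Y|X) = 0.2989 + 0.4677 = 0.7666 dits

Both sides equal 0.7666 dits. ✓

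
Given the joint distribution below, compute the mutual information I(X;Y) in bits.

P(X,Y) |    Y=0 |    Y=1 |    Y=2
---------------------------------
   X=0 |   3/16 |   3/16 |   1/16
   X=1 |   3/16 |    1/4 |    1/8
0.0105 bits

Mutual information: I(X;Y) = H(X) + H(Y) - H(X,Y)

Marginals:
P(X) = (7/16, 9/16), H(X) = 0.9887 bits
P(Y) = (3/8, 7/16, 3/16), H(Y) = 1.5052 bits

Joint entropy: H(X,Y) = 2.4835 bits

I(X;Y) = 0.9887 + 1.5052 - 2.4835 = 0.0105 bits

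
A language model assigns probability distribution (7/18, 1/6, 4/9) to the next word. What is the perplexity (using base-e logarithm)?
2.7908

Perplexity is e^H (or exp(H) for natural log).

First, H = -Σ p log p = 1.0263 nats
Perplexity = e^1.0263 = 2.7908

Interpretation: The model's uncertainty is equivalent to choosing uniformly among 2.8 options.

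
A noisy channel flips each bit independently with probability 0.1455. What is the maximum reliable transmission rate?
0.4015 bits

For a binary symmetric channel (BSC) with error probability p:
Capacity C = 1 - H(p) bits per symbol

where H(p) = -p log₂(p) - (1-p) log₂(1-p) is the binary entropy function.

H(0.1455) = 0.5985 bits
C = 1 - 0.5985 = 0.4015 bits per symbol

This means we can reliably transmit up to 0.4015 bits of information per channel use.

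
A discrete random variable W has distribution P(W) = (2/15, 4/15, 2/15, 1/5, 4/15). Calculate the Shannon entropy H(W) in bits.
2.2566 bits

Shannon entropy is H(X) = -Σ p(x) log p(x).

For P = (2/15, 4/15, 2/15, 1/5, 4/15):
H = -2/15 × log_2(2/15) -4/15 × log_2(4/15) -2/15 × log_2(2/15) -1/5 × log_2(1/5) -4/15 × log_2(4/15)
H = 2.2566 bits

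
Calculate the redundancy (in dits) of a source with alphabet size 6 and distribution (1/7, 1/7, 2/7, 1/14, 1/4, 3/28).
0.0449 dits

Redundancy measures how far a source is from maximum entropy:
R = H_max - H(X)

Maximum entropy for 6 symbols: H_max = log_10(6) = 0.7782 dits
Actual entropy: H(X) = 0.7332 dits
Redundancy: R = 0.7782 - 0.7332 = 0.0449 dits

This redundancy represents potential for compression: the source could be compressed by 0.0449 dits per symbol.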